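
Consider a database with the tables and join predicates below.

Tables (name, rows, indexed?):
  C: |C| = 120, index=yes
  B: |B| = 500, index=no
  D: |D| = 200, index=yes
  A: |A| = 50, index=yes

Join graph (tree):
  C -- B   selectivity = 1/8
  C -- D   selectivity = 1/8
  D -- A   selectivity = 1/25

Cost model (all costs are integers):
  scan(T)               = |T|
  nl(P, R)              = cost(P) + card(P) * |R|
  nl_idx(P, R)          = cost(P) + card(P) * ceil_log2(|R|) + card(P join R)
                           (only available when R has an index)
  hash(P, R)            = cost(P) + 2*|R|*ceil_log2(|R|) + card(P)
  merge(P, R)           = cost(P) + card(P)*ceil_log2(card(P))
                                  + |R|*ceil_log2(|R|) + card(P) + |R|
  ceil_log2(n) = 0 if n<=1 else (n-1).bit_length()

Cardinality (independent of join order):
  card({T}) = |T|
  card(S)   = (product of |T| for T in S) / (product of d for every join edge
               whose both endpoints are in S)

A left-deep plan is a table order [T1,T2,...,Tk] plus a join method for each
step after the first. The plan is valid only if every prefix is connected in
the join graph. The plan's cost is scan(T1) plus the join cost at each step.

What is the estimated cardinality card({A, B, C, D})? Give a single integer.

Tables in S: A(50), B(500), C(120), D(200)
Edges inside S: C-B(d=8), C-D(d=8), D-A(d=25)
numerator = 50 * 500 * 120 * 200 = 600000000
denominator = 8 * 8 * 25 = 1600
card(S) = 600000000 / 1600 = 375000

375000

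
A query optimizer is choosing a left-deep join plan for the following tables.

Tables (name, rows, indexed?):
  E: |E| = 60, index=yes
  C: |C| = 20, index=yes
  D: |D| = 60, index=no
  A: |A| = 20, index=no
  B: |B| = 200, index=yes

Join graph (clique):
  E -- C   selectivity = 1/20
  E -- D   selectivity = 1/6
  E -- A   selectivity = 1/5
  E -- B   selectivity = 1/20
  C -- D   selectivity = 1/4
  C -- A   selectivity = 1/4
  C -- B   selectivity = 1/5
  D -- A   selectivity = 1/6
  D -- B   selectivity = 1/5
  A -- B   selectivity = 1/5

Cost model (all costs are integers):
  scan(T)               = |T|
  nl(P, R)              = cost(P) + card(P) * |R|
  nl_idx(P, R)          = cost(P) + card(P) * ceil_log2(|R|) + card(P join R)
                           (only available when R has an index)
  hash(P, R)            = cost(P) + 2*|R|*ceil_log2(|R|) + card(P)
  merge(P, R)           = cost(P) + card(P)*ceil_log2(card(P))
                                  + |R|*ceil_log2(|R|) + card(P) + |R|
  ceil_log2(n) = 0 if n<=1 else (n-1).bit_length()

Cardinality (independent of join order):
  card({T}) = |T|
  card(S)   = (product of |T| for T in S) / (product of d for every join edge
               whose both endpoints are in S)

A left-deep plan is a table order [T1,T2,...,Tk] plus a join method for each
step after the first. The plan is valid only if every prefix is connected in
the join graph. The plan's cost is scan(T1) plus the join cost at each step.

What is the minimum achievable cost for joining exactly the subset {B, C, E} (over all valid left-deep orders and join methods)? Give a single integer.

800

Selinger DP over subsets of {B,C,E}:
  {E}: scan cost=60, card=60
  {C}: scan cost=20, card=20
  {B}: scan cost=200, card=200
  {CE}: card=60; try (E,nl_idx)→200, (C,hash)→320, (C,nl_idx)→420, (E,merge)→560, (C,merge)→600, (E,hash)→760 …(+2); best=200 via (E,nl_idx)
  {BE}: card=600; try (E,hash)→1120, (B,nl_idx)→1140, (E,nl_idx)→2000, (B,merge)→2280, (E,merge)→2420, (B,hash)→3320 …(+2); best=1120 via (E,hash)
  {BC}: card=800; try (C,hash)→600, (B,nl_idx)→980, (B,merge)→1940, (C,nl_idx)→2000, (C,merge)→2120, (B,hash)→3240 …(+2); best=600 via (C,hash)
  {BCE}: card=120; try (B,nl_idx)→800, (C,hash)→1920, (E,hash)→2120, (B,merge)→2420, (B,hash)→3460, (C,nl_idx)→4240 …(+6); best=800 via (B,nl_idx)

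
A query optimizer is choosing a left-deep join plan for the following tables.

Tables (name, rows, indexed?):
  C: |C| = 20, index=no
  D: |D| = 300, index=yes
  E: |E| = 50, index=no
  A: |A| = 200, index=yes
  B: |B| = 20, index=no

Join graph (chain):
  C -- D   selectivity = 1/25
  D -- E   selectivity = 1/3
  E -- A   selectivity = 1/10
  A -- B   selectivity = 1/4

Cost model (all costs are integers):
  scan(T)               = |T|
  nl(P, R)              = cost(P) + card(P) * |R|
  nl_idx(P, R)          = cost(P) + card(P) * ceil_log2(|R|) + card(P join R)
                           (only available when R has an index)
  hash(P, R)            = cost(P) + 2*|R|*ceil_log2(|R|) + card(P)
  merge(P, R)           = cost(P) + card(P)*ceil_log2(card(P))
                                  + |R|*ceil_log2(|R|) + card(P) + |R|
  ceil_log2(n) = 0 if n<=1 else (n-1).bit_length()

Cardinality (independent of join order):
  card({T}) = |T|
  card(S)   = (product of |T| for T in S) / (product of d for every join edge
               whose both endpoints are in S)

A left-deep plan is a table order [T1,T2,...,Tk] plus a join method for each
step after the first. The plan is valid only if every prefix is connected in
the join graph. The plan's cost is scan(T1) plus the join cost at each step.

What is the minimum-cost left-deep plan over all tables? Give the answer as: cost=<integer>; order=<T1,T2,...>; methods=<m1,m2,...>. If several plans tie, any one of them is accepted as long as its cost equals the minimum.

cost=88680; order=C,D,E,A,B; methods=nl_idx,hash,hash,hash

Selinger DP (subsets sized 1..n):
  {C}: scan cost=20, card=20
  {D}: scan cost=300, card=300
  {E}: scan cost=50, card=50
  {A}: scan cost=200, card=200
  {B}: scan cost=20, card=20
  {CD}: card=240; try (D,nl_idx)→440, (C,hash)→800, (D,merge)→3140, (C,merge)→3420, (D,hash)→5440, (D,nl)→6020 …(+1); best=440 via (D,nl_idx)
  {DE}: card=5000; try (E,hash)→1200, (D,merge)→3400, (E,merge)→3650, (D,hash)→5500, (D,nl_idx)→5500, (D,nl)→15050 …(+1); best=1200 via (E,hash)
  {AE}: card=1000; try (E,hash)→1000, (A,nl_idx)→1450, (A,merge)→2200, (E,merge)→2350, (A,hash)→3300, (A,nl)→10050 …(+1); best=1000 via (E,hash)
  {AB}: card=1000; try (B,hash)→600, (A,nl_idx)→1180, (A,merge)→1940, (B,merge)→2120, (A,hash)→3240, (A,nl)→4020 …(+1); best=600 via (B,hash)
  {CDE}: card=4000; try (E,hash)→1280, (E,merge)→2950, (C,hash)→6400, (E,nl)→12440, (C,merge)→71320, (C,nl)→101200; best=1280 via (E,hash)
  {ADE}: card=100000; try (D,hash)→7400, (A,hash)→9400, (D,merge)→15000, (A,merge)→73000, (D,nl_idx)→110000, (A,nl_idx)→141200 …(+2); best=7400 via (D,hash)
  {ABE}: card=5000; try (E,hash)→2200, (B,hash)→2200, (E,merge)→11950, (B,merge)→12120, (B,nl)→21000, (E,nl)→50600; best=2200 via (E,hash)
  {ACDE}: card=80000; try (A,hash)→8480, (A,merge)→55080, (C,hash)→107600, (A,nl_idx)→113280, (A,nl)→801280, (C,merge)→1807520 …(+1); best=8480 via (A,hash)
  {ABDE}: card=500000; try (D,hash)→12600, (D,merge)→75200, (B,hash)→107600, (D,nl_idx)→547200, (D,nl)→1502200, (B,merge)→1807520 …(+1); best=12600 via (D,hash)
  {ABCDE}: card=400000; try (B,hash)→88680, (C,hash)→512800, (B,merge)→1448600, (B,nl)→1608480, (C,nl)→10012600, (C,merge)→10012720; best=88680 via (B,hash)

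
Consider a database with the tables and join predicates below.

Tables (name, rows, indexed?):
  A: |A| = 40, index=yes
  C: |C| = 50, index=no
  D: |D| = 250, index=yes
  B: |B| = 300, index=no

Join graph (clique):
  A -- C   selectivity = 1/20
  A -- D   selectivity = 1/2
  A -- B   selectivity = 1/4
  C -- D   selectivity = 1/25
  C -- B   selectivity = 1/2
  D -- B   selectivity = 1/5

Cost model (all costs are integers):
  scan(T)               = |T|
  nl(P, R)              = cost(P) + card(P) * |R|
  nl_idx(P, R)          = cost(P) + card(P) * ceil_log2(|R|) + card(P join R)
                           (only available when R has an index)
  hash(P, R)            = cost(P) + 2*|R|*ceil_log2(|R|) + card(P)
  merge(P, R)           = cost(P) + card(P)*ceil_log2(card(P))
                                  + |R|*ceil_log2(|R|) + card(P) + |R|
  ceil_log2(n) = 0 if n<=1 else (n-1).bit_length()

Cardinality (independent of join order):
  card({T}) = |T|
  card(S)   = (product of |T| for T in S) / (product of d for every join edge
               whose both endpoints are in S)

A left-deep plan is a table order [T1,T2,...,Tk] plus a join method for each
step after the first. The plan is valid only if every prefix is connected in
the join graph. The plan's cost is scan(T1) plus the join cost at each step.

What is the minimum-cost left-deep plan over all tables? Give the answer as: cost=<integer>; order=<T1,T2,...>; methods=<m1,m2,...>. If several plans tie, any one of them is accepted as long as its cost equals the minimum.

cost=7650; order=C,A,D,B; methods=nl_idx,nl_idx,hash

Selinger DP (subsets sized 1..n):
  {A}: scan cost=40, card=40
  {C}: scan cost=50, card=50
  {D}: scan cost=250, card=250
  {B}: scan cost=300, card=300
  {AC}: card=100; try (A,nl_idx)→450, (A,hash)→580, (C,merge)→670, (C,hash)→680, (A,merge)→680, (C,nl)→2040 …(+1); best=450 via (A,nl_idx)
  {AD}: card=5000; try (A,hash)→980, (D,merge)→2570, (A,merge)→2780, (D,hash)→4080, (D,nl_idx)→5360, (A,nl_idx)→6750 …(+2); best=980 via (A,hash)
  {AB}: card=3000; try (A,hash)→1080, (B,merge)→3320, (A,merge)→3580, (A,nl_idx)→5100, (B,hash)→5480, (B,nl)→12040 …(+1); best=1080 via (A,hash)
  {CD}: card=500; try (D,nl_idx)→950, (C,hash)→1100, (D,merge)→2650, (C,merge)→2850, (D,hash)→4100, (D,nl)→12550 …(+1); best=950 via (D,nl_idx)
  {BC}: card=7500; try (C,hash)→1200, (B,merge)→3400, (C,merge)→3650, (B,hash)→5500, (B,nl)→15050, (C,nl)→15300; best=1200 via (C,hash)
  {BD}: card=15000; try (D,hash)→4600, (B,merge)→5500, (D,merge)→5550, (B,hash)→5900, (D,nl_idx)→17700, (B,nl)→75250 …(+1); best=4600 via (D,hash)
  {ACD}: card=500; try (D,nl_idx)→1750, (A,hash)→1930, (D,merge)→3500, (A,nl_idx)→4450, (D,hash)→4550, (A,merge)→6230 …(+5); best=1750 via (D,nl_idx)
  {ABC}: card=3750; try (B,merge)→4250, (C,hash)→4680, (B,hash)→5950, (A,hash)→9180, (B,nl)→30450, (C,merge)→40430 …(+4); best=4250 via (B,merge)
  {ABD}: card=75000; try (D,hash)→8080, (B,hash)→11380, (A,hash)→20080, (D,merge)→42330, (B,merge)→73980, (D,nl_idx)→100080 …(+5); best=8080 via (D,hash)
  {BCD}: card=15000; try (B,hash)→6850, (B,merge)→8950, (D,hash)→12700, (C,hash)→20200, (D,nl_idx)→76200, (D,merge)→108450 …(+4); best=6850 via (B,hash)
  {ABCD}: card=3750; try (B,hash)→7650, (B,merge)→9750, (D,hash)→12000, (A,hash)→22330, (D,nl_idx)→38000, (D,merge)→55250 …(+8); best=7650 via (B,hash)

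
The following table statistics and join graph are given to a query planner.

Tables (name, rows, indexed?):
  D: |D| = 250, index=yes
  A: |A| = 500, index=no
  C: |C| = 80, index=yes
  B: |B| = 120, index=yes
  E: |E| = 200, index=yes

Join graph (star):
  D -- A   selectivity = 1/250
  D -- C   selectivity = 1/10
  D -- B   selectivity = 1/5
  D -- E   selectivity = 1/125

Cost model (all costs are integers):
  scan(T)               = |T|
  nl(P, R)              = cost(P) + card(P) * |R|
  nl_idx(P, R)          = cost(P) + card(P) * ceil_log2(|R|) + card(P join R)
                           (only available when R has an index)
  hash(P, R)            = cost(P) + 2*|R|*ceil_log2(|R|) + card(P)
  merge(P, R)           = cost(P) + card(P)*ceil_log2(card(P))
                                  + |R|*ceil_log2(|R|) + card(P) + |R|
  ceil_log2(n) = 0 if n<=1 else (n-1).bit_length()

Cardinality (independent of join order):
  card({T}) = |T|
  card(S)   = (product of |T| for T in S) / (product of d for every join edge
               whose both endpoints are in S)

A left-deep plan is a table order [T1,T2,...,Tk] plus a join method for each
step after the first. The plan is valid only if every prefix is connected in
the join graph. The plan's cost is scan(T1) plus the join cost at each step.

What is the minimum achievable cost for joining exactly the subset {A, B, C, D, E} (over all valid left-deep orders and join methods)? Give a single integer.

18700

Selinger DP over subsets of {A,B,C,D,E}:
  {D}: scan cost=250, card=250
  {A}: scan cost=500, card=500
  {C}: scan cost=80, card=80
  {B}: scan cost=120, card=120
  {E}: scan cost=200, card=200
  {AD}: card=500; try (D,hash)→5000, (D,nl_idx)→5000, (A,merge)→7500, (D,merge)→7750, (A,hash)→9500, (A,nl)→125250 …(+1); best=5000 via (D,hash)
  {CD}: card=2000; try (C,hash)→1620, (D,nl_idx)→2720, (D,merge)→2970, (C,merge)→3140, (C,nl_idx)→4000, (D,hash)→4160 …(+2); best=1620 via (C,hash)
  {BD}: card=6000; try (B,hash)→2180, (D,merge)→3330, (B,merge)→3460, (D,hash)→4240, (D,nl_idx)→7080, (B,nl_idx)→8000 …(+2); best=2180 via (B,hash)
  {DE}: card=400; try (D,nl_idx)→2200, (E,nl_idx)→2650, (E,hash)→3700, (D,merge)→4250, (E,merge)→4300, (D,hash)→4400 …(+2); best=2200 via (D,nl_idx)
  {ACD}: card=4000; try (C,hash)→6620, (C,merge)→10640, (C,nl_idx)→12500, (A,hash)→12620, (A,merge)→30620, (C,nl)→45000 …(+1); best=6620 via (C,hash)
  {ABD}: card=12000; try (B,hash)→7180, (B,merge)→10960, (A,hash)→17180, (B,nl_idx)→20500, (B,nl)→65000, (A,merge)→91180 …(+1); best=7180 via (B,hash)
  {ADE}: card=800; try (E,hash)→8700, (E,nl_idx)→9800, (A,merge)→11200, (A,hash)→11600, (E,merge)→11800, (E,nl)→105000 …(+1); best=8700 via (E,hash)
  {BCD}: card=48000; try (B,hash)→5300, (C,hash)→9300, (B,merge)→26580, (B,nl_idx)→63620, (C,merge)→86820, (C,nl_idx)→92180 …(+2); best=5300 via (B,hash)
  {CDE}: card=3200; try (C,hash)→3720, (E,hash)→6820, (C,merge)→6840, (C,nl_idx)→8200, (E,nl_idx)→20820, (E,merge)→27420 …(+2); best=3720 via (C,hash)
  {BDE}: card=9600; try (B,hash)→4280, (B,merge)→7160, (E,hash)→11380, (B,nl_idx)→14600, (B,nl)→50200, (E,nl_idx)→59780 …(+2); best=4280 via (B,hash)
  {ABCD}: card=96000; try (B,hash)→12300, (C,hash)→20300, (B,merge)→59580, (A,hash)→62300, (B,nl_idx)→130620, (C,nl_idx)→187180 …(+5); best=12300 via (B,hash)
  {ACDE}: card=6400; try (C,hash)→10620, (E,hash)→13820, (A,hash)→15920, (C,merge)→18140, (C,nl_idx)→20700, (E,nl_idx)→45020 …(+5); best=10620 via (C,hash)
  {ABDE}: card=19200; try (B,hash)→11180, (B,merge)→18460, (E,hash)→22380, (A,hash)→22880, (B,nl_idx)→33500, (B,nl)→104700 …(+5); best=11180 via (B,hash)
  {BCDE}: card=76800; try (B,hash)→8600, (C,hash)→15000, (B,merge)→46280, (E,hash)→56500, (B,nl_idx)→102920, (C,nl_idx)→148280 …(+6); best=8600 via (B,hash)
  {ABCDE}: card=153600; try (B,hash)→18700, (C,hash)→31500, (A,hash)→94400, (B,merge)→101180, (E,hash)→111500, (B,nl_idx)→209020 …(+9); best=18700 via (B,hash)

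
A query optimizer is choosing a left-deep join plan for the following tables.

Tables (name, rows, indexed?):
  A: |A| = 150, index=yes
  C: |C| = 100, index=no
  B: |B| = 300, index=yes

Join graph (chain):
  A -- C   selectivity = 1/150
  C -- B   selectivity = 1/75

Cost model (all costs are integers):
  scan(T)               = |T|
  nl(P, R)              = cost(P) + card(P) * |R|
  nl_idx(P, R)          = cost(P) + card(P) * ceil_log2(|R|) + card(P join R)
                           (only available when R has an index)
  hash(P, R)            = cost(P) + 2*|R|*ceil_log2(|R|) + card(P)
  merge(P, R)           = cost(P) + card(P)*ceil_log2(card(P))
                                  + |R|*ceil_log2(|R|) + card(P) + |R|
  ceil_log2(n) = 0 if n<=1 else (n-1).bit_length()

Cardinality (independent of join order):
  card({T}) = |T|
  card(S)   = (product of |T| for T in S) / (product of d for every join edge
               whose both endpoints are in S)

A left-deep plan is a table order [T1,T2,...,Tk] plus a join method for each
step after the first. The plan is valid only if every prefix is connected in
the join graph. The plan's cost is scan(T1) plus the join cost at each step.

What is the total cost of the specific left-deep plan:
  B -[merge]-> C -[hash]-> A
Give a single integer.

6900

step 1: scan B: cost=300, card=300
step 2: join C via merge
    card(P join C) = 300*100/(75) = 400
    cost = 300 + 300*9 + 100*7 + 300 + 100 = 4100
step 3: join A via hash
    card(P join A) = 400*150/(150) = 400
    cost = 4100 + 2*150*8 + 400 = 6900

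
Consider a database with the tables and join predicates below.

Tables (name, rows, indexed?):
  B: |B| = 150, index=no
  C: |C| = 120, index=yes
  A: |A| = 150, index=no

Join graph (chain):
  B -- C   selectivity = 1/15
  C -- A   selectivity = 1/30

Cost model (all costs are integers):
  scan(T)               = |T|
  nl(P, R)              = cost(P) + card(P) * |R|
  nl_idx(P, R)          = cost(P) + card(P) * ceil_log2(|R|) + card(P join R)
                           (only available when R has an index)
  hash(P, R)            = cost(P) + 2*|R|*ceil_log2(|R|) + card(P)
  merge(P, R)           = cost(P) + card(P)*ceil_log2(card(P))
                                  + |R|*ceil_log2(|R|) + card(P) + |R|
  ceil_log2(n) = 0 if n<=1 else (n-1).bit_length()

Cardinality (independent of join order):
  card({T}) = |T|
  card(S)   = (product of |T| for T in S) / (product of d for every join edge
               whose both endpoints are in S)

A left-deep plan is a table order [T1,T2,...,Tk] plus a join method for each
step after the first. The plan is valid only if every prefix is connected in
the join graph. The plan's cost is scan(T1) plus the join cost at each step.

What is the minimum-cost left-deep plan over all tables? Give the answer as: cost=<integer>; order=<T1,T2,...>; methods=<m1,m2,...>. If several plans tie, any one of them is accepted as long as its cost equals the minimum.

Selinger DP (subsets sized 1..n):
  {B}: scan cost=150, card=150
  {C}: scan cost=120, card=120
  {A}: scan cost=150, card=150
  {BC}: card=1200; try (C,hash)→1980, (C,nl_idx)→2400, (B,merge)→2430, (C,merge)→2460, (B,hash)→2640, (B,nl)→18120 …(+1); best=1980 via (C,hash)
  {AC}: card=600; try (C,nl_idx)→1800, (C,hash)→1980, (A,merge)→2430, (C,merge)→2460, (A,hash)→2640, (A,nl)→18120 …(+1); best=1800 via (C,nl_idx)
  {ABC}: card=6000; try (B,hash)→4800, (A,hash)→5580, (B,merge)→9750, (A,merge)→17730, (B,nl)→91800, (A,nl)→181980; best=4800 via (B,hash)

cost=4800; order=A,C,B; methods=nl_idx,hash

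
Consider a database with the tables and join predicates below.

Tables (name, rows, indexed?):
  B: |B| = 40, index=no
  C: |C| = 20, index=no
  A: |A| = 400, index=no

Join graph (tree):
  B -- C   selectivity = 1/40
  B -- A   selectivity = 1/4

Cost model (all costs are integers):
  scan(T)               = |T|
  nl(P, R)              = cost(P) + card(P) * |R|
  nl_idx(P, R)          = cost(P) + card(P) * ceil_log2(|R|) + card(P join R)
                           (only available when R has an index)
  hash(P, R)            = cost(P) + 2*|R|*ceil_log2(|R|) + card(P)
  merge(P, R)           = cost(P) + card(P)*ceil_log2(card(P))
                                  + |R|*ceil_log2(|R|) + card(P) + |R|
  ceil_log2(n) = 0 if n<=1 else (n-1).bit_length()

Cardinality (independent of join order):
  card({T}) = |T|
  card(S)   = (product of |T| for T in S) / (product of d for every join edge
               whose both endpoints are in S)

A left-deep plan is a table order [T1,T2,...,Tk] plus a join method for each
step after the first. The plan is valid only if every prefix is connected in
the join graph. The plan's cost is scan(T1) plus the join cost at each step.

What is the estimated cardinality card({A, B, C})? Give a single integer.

Tables in S: A(400), B(40), C(20)
Edges inside S: B-C(d=40), B-A(d=4)
numerator = 400 * 40 * 20 = 320000
denominator = 40 * 4 = 160
card(S) = 320000 / 160 = 2000

2000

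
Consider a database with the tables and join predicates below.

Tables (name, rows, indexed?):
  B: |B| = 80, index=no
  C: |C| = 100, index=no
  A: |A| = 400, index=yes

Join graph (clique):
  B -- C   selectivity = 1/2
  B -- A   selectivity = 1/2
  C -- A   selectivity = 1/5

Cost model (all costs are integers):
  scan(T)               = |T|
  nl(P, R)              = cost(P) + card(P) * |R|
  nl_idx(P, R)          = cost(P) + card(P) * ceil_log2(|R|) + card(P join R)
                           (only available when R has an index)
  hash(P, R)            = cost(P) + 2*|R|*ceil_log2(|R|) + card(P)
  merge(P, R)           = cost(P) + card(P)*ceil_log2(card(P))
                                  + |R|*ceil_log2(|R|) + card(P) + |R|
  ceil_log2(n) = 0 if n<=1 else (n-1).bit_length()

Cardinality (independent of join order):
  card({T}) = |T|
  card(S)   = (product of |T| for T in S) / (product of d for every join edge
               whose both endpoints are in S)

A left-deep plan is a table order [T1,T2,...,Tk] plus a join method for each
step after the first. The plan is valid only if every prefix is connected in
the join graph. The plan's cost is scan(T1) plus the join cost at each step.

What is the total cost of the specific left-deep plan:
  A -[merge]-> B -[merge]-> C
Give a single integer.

step 1: scan A: cost=400, card=400
step 2: join B via merge
    card(P join B) = 400*80/(2) = 16000
    cost = 400 + 400*9 + 80*7 + 400 + 80 = 5040
step 3: join C via merge
    card(P join C) = 16000*100/(2*5) = 160000
    cost = 5040 + 16000*14 + 100*7 + 16000 + 100 = 245840

245840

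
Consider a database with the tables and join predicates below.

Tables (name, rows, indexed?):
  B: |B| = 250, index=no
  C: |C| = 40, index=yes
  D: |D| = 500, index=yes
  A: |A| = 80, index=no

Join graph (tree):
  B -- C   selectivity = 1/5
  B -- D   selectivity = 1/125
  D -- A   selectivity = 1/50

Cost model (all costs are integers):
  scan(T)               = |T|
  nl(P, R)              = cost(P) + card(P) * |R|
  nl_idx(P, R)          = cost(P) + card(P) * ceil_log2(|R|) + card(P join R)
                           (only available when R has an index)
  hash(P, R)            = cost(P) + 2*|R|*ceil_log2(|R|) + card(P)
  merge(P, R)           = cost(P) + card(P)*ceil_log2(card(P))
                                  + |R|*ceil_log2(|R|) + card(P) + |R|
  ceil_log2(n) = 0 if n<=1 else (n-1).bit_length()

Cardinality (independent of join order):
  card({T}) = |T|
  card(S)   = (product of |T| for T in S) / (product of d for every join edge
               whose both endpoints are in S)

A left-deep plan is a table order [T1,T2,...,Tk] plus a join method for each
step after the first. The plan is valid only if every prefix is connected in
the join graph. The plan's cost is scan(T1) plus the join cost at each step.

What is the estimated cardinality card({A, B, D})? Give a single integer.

Tables in S: A(80), B(250), D(500)
Edges inside S: B-D(d=125), D-A(d=50)
numerator = 80 * 250 * 500 = 10000000
denominator = 125 * 50 = 6250
card(S) = 10000000 / 6250 = 1600

1600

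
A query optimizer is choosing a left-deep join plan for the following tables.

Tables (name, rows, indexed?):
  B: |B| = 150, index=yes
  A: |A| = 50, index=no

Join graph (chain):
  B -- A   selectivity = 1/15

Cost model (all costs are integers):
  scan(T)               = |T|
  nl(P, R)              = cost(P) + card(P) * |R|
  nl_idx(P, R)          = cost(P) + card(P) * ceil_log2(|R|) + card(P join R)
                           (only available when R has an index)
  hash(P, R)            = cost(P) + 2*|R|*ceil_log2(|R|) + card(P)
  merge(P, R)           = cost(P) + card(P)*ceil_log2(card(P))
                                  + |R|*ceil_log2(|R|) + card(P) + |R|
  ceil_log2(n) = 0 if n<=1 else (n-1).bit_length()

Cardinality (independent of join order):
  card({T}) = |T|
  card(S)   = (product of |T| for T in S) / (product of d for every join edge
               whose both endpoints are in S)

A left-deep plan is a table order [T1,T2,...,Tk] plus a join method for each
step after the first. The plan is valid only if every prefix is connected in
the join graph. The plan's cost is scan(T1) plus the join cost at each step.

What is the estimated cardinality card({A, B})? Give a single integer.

Tables in S: A(50), B(150)
Edges inside S: B-A(d=15)
numerator = 50 * 150 = 7500
denominator = 15 = 15
card(S) = 7500 / 15 = 500

500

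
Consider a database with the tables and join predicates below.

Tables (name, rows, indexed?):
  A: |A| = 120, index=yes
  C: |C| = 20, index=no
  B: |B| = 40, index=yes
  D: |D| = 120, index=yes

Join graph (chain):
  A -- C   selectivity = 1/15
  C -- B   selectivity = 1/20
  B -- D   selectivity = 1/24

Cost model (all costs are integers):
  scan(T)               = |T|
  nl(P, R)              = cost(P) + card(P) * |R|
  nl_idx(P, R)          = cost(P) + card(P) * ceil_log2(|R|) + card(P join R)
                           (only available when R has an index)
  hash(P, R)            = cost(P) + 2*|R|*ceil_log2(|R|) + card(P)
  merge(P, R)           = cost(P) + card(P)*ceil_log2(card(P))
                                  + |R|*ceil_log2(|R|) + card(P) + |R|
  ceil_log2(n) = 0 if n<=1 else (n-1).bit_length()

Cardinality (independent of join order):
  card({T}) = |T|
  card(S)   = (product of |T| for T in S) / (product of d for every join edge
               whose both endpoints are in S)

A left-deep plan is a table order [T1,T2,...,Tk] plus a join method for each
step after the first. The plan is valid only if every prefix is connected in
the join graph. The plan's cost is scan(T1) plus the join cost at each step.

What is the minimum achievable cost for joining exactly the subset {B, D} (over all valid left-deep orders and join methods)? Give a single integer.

520

Selinger DP over subsets of {B,D}:
  {B}: scan cost=40, card=40
  {D}: scan cost=120, card=120
  {BD}: card=200; try (D,nl_idx)→520, (B,hash)→720, (B,nl_idx)→1040, (D,merge)→1280, (B,merge)→1360, (D,hash)→1760 …(+2); best=520 via (D,nl_idx)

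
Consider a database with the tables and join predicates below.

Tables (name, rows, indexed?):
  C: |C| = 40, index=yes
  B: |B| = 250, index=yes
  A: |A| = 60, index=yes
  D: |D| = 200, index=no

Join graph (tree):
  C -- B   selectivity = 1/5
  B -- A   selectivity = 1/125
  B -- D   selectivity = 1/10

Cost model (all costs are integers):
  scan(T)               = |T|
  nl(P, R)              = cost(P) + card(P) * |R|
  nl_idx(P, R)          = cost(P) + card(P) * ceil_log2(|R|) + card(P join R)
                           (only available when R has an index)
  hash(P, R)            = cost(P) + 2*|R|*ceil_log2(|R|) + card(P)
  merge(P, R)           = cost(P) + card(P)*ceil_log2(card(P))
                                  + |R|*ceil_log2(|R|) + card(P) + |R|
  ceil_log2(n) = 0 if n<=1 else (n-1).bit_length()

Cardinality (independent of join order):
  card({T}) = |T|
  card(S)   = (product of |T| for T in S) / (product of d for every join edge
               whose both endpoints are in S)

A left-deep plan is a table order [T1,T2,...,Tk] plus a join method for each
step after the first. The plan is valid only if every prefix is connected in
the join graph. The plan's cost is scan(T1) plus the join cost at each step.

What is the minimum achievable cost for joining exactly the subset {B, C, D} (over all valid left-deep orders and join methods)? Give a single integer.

Selinger DP over subsets of {B,C,D}:
  {C}: scan cost=40, card=40
  {B}: scan cost=250, card=250
  {D}: scan cost=200, card=200
  {BC}: card=2000; try (C,hash)→980, (B,nl_idx)→2360, (B,merge)→2570, (C,merge)→2780, (C,nl_idx)→3750, (B,hash)→4080 …(+2); best=980 via (C,hash)
  {BD}: card=5000; try (D,hash)→3700, (B,merge)→4250, (D,merge)→4300, (B,hash)→4400, (B,nl_idx)→6800, (B,nl)→50200 …(+1); best=3700 via (D,hash)
  {BCD}: card=40000; try (D,hash)→6180, (C,hash)→9180, (D,merge)→26780, (C,nl_idx)→73700, (C,merge)→73980, (C,nl)→203700 …(+1); best=6180 via (D,hash)

6180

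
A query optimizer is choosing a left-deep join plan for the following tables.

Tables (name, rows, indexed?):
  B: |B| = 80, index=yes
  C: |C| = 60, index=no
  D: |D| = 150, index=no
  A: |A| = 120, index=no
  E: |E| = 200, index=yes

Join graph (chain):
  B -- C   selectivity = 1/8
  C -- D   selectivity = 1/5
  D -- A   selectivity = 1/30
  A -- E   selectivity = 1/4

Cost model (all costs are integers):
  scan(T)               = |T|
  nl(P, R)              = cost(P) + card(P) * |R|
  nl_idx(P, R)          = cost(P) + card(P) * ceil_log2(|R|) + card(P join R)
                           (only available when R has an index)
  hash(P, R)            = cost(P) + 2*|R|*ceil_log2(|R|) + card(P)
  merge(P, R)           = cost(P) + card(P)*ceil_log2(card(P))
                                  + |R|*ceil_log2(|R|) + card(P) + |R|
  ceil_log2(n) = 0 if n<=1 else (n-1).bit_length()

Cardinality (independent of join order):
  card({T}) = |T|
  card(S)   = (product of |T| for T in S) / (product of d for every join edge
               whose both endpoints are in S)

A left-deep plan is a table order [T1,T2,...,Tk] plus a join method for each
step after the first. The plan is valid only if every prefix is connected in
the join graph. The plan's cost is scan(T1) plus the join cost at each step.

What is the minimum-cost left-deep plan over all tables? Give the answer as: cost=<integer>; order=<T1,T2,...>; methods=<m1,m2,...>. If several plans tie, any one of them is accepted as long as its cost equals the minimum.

cost=86820; order=D,A,C,B,E; methods=hash,hash,hash,hash

Selinger DP (subsets sized 1..n):
  {B}: scan cost=80, card=80
  {C}: scan cost=60, card=60
  {D}: scan cost=150, card=150
  {A}: scan cost=120, card=120
  {E}: scan cost=200, card=200
  {BC}: card=600; try (C,hash)→880, (B,nl_idx)→1080, (B,merge)→1120, (C,merge)→1140, (B,hash)→1240, (B,nl)→4860 …(+1); best=880 via (C,hash)
  {CD}: card=1800; try (C,hash)→1020, (D,merge)→1830, (C,merge)→1920, (D,hash)→2520, (D,nl)→9060, (C,nl)→9150; best=1020 via (C,hash)
  {AD}: card=600; try (A,hash)→1980, (D,merge)→2430, (A,merge)→2460, (D,hash)→2640, (D,nl)→18120, (A,nl)→18150; best=1980 via (A,hash)
  {AE}: card=6000; try (A,hash)→2080, (E,merge)→2880, (A,merge)→2960, (E,hash)→3440, (E,nl_idx)→7080, (E,nl)→24120 …(+1); best=2080 via (A,hash)
  {BCD}: card=18000; try (D,hash)→3880, (B,hash)→3940, (D,merge)→8830, (B,merge)→23260, (B,nl_idx)→31620, (D,nl)→90880 …(+1); best=3880 via (D,hash)
  {ACD}: card=7200; try (C,hash)→3300, (A,hash)→4500, (C,merge)→9000, (A,merge)→23580, (C,nl)→37980, (A,nl)→217020; best=3300 via (C,hash)
  {ADE}: card=30000; try (E,hash)→5780, (E,merge)→10380, (D,hash)→10480, (E,nl_idx)→36780, (D,merge)→87430, (E,nl)→121980 …(+1); best=5780 via (E,hash)
  {ABCD}: card=72000; try (B,hash)→11620, (A,hash)→23560, (B,merge)→104740, (B,nl_idx)→125700, (A,merge)→292840, (B,nl)→579300 …(+1); best=11620 via (B,hash)
  {ACDE}: card=360000; try (E,hash)→13700, (C,hash)→36500, (E,merge)→105900, (E,nl_idx)→420900, (C,merge)→486200, (E,nl)→1443300 …(+1); best=13700 via (E,hash)
  {ABCDE}: card=3600000; try (E,hash)→86820, (B,hash)→374820, (E,merge)→1309420, (E,nl_idx)→4187620, (B,nl_idx)→6133700, (B,merge)→7214340 …(+2); best=86820 via (E,hash)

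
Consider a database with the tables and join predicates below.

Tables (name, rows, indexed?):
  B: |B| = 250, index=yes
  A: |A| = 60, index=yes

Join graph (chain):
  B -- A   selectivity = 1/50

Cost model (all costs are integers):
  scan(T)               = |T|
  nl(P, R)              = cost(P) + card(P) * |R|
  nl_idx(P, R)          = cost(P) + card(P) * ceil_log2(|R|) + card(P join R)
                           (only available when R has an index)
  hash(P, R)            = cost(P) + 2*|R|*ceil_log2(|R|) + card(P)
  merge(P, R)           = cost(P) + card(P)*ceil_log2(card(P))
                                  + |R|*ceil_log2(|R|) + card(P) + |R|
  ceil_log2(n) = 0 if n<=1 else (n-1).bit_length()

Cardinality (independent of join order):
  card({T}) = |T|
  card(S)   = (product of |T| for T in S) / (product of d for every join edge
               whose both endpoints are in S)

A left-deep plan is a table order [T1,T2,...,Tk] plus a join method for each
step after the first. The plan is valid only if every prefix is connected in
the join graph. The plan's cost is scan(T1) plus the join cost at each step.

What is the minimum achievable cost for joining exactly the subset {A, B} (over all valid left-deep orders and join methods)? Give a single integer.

Selinger DP over subsets of {A,B}:
  {B}: scan cost=250, card=250
  {A}: scan cost=60, card=60
  {AB}: card=300; try (B,nl_idx)→840, (A,hash)→1220, (A,nl_idx)→2050, (B,merge)→2730, (A,merge)→2920, (B,hash)→4120 …(+2); best=840 via (B,nl_idx)

840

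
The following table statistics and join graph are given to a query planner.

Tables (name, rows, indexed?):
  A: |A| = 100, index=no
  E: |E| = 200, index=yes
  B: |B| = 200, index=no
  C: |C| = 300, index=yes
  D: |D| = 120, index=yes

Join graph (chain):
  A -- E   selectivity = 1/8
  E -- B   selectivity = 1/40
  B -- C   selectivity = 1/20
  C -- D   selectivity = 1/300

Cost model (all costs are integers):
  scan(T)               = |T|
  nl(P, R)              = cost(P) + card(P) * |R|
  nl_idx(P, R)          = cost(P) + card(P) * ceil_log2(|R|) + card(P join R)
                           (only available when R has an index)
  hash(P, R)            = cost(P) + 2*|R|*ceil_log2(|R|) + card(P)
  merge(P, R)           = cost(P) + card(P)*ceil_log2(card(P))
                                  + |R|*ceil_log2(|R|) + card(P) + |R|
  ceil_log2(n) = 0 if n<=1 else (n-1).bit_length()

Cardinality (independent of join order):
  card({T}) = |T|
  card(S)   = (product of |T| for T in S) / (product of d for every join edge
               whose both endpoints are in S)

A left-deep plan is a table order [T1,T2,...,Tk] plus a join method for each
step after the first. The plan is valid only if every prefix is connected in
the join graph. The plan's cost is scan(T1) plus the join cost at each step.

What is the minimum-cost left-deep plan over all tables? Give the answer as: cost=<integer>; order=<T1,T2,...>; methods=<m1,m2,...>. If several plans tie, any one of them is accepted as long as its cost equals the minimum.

cost=15880; order=D,C,B,E,A; methods=nl_idx,merge,hash,hash

Selinger DP (subsets sized 1..n):
  {A}: scan cost=100, card=100
  {E}: scan cost=200, card=200
  {B}: scan cost=200, card=200
  {C}: scan cost=300, card=300
  {D}: scan cost=120, card=120
  {AE}: card=2500; try (A,hash)→1800, (E,merge)→2700, (A,merge)→2800, (E,hash)→3400, (E,nl_idx)→3400, (E,nl)→20100 …(+1); best=1800 via (A,hash)
  {BE}: card=1000; try (E,nl_idx)→2800, (E,hash)→3600, (B,hash)→3600, (E,merge)→3800, (B,merge)→3800, (E,nl)→40200 …(+1); best=2800 via (E,nl_idx)
  {BC}: card=3000; try (B,hash)→3800, (C,merge)→5000, (C,nl_idx)→5000, (B,merge)→5100, (C,hash)→5800, (C,nl)→60200 …(+1); best=3800 via (B,hash)
  {CD}: card=120; try (C,nl_idx)→1320, (D,hash)→2280, (D,nl_idx)→2520, (C,merge)→4080, (D,merge)→4260, (C,hash)→5640 …(+2); best=1320 via (C,nl_idx)
  {ABE}: card=12500; try (A,hash)→5200, (B,hash)→7500, (A,merge)→14600, (B,merge)→36100, (A,nl)→102800, (B,nl)→501800; best=5200 via (A,hash)
  {BCE}: card=15000; try (C,hash)→9200, (E,hash)→10000, (C,merge)→16800, (C,nl_idx)→26800, (E,nl_idx)→42800, (E,merge)→44600 …(+2); best=9200 via (C,hash)
  {BCD}: card=1200; try (B,merge)→4080, (B,hash)→4640, (D,hash)→8480, (B,nl)→25320, (D,nl_idx)→26000, (D,merge)→43760 …(+1); best=4080 via (B,merge)
  {ABCE}: card=187500; try (C,hash)→23100, (A,hash)→25600, (C,merge)→195700, (A,merge)→235000, (C,nl_idx)→305200, (A,nl)→1509200 …(+1); best=23100 via (C,hash)
  {BCDE}: card=6000; try (E,hash)→8480, (E,nl_idx)→19680, (E,merge)→20280, (D,hash)→25880, (D,nl_idx)→120200, (D,merge)→235160 …(+2); best=8480 via (E,hash)
  {ABCDE}: card=75000; try (A,hash)→15880, (A,merge)→93280, (D,hash)→212280, (A,nl)→608480, (D,nl_idx)→1410600, (D,merge)→3586560 …(+1); best=15880 via (A,hash)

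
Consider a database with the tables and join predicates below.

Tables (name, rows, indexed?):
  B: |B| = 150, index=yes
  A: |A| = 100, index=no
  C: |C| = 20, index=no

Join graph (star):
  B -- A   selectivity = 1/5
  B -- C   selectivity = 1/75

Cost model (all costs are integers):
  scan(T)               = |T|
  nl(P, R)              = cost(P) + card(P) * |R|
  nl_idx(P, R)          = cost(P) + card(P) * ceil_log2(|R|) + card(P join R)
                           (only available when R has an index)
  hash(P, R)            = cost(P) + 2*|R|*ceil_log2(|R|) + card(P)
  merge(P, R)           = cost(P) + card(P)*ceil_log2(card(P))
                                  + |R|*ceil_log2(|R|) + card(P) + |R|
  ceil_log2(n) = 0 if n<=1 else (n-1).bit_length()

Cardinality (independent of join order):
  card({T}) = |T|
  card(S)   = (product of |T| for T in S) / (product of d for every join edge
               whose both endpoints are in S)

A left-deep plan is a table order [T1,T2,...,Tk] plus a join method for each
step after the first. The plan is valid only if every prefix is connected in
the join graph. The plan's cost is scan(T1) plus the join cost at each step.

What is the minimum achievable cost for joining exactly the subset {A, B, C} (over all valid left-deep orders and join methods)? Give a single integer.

1300

Selinger DP over subsets of {A,B,C}:
  {B}: scan cost=150, card=150
  {A}: scan cost=100, card=100
  {C}: scan cost=20, card=20
  {AB}: card=3000; try (A,hash)→1700, (B,merge)→2250, (A,merge)→2300, (B,hash)→2600, (B,nl_idx)→3900, (B,nl)→15100 …(+1); best=1700 via (A,hash)
  {BC}: card=40; try (B,nl_idx)→220, (C,hash)→500, (B,merge)→1490, (C,merge)→1620, (B,hash)→2440, (B,nl)→3020 …(+1); best=220 via (B,nl_idx)
  {ABC}: card=800; try (A,merge)→1300, (A,hash)→1660, (A,nl)→4220, (C,hash)→4900, (C,merge)→40820, (C,nl)→61700; best=1300 via (A,merge)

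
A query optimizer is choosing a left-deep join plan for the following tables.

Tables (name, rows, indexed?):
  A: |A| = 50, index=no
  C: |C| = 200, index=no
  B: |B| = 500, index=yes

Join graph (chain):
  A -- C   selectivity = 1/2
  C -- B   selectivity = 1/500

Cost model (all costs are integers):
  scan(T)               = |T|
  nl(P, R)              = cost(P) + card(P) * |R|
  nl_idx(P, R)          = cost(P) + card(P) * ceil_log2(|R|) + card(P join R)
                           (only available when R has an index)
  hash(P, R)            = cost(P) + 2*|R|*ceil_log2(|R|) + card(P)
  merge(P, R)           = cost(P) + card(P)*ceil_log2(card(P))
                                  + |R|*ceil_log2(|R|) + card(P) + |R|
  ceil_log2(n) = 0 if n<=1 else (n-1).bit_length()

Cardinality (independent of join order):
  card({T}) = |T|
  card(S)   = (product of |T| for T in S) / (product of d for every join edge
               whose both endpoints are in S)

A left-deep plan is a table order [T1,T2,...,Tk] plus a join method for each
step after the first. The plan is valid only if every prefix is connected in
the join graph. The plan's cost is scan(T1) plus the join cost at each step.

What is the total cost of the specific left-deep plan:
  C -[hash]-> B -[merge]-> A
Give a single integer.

11550

step 1: scan C: cost=200, card=200
step 2: join B via hash
    card(P join B) = 200*500/(500) = 200
    cost = 200 + 2*500*9 + 200 = 9400
step 3: join A via merge
    card(P join A) = 200*50/(2) = 5000
    cost = 9400 + 200*8 + 50*6 + 200 + 50 = 11550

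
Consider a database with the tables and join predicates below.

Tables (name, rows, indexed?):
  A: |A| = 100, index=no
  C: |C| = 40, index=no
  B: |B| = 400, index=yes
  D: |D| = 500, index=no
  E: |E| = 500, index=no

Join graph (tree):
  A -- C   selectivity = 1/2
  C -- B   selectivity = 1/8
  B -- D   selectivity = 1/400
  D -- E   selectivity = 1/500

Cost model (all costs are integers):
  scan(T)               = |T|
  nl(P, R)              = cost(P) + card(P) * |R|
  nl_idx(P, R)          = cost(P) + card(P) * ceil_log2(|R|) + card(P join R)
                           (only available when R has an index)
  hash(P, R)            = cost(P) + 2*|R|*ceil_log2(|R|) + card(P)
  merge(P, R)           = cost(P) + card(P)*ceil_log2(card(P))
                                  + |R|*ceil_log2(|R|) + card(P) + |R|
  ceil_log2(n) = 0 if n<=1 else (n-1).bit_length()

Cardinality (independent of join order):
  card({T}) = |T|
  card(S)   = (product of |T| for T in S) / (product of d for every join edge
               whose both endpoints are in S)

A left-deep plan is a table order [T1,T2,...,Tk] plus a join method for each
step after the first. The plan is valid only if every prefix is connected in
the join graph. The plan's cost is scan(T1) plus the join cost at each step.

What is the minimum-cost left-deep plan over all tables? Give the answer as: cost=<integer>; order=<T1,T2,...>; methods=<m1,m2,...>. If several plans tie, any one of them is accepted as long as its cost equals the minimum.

Selinger DP (subsets sized 1..n):
  {A}: scan cost=100, card=100
  {C}: scan cost=40, card=40
  {B}: scan cost=400, card=400
  {D}: scan cost=500, card=500
  {E}: scan cost=500, card=500
  {AC}: card=2000; try (C,hash)→680, (A,merge)→1120, (C,merge)→1180, (A,hash)→1480, (A,nl)→4040, (C,nl)→4100; best=680 via (C,hash)
  {BC}: card=2000; try (C,hash)→1280, (B,nl_idx)→2400, (B,merge)→4320, (C,merge)→4680, (B,hash)→7280, (B,nl)→16040 …(+1); best=1280 via (C,hash)
  {BD}: card=500; try (B,nl_idx)→5500, (B,hash)→8200, (D,merge)→9400, (B,merge)→9500, (D,hash)→9800, (D,nl)→200400 …(+1); best=5500 via (B,nl_idx)
  {DE}: card=500; try (E,hash)→10000, (D,hash)→10000, (E,merge)→10500, (D,merge)→10500, (E,nl)→250500, (D,nl)→250500; best=10000 via (E,hash)
  {ABC}: card=100000; try (A,hash)→4680, (B,hash)→9880, (A,merge)→26080, (B,merge)→28680, (B,nl_idx)→118680, (A,nl)→201280 …(+1); best=4680 via (A,hash)
  {BCD}: card=2500; try (C,hash)→6480, (C,merge)→10780, (D,hash)→12280, (C,nl)→25500, (D,merge)→30280, (D,nl)→1001280; best=6480 via (C,hash)
  {BDE}: card=500; try (E,hash)→15000, (B,nl_idx)→15000, (E,merge)→15500, (B,hash)→17700, (B,merge)→19000, (B,nl)→210000 …(+1); best=15000 via (E,hash)
  {ABCD}: card=125000; try (A,hash)→10380, (A,merge)→39780, (D,hash)→113680, (A,nl)→256480, (D,merge)→1809680, (D,nl)→50004680; best=10380 via (A,hash)
  {BCDE}: card=2500; try (C,hash)→15980, (E,hash)→17980, (C,merge)→20280, (C,nl)→35000, (E,merge)→43980, (E,nl)→1256480; best=15980 via (C,hash)
  {ABCDE}: card=125000; try (A,hash)→19880, (A,merge)→49280, (E,hash)→144380, (A,nl)→265980, (E,merge)→2265380, (E,nl)→62510380; best=19880 via (A,hash)

cost=19880; order=D,B,E,C,A; methods=nl_idx,hash,hash,hash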